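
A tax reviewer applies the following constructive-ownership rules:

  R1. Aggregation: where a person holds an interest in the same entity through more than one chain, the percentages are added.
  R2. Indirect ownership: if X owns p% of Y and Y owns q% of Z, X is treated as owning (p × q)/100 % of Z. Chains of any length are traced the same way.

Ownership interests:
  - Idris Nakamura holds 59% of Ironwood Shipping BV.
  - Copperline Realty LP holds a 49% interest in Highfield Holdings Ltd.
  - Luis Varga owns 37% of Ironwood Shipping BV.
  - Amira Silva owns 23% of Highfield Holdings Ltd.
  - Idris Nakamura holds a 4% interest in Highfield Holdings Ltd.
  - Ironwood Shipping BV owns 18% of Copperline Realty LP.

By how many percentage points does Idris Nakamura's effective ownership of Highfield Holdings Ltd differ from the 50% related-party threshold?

Chain via Ironwood Shipping BV → Copperline Realty LP (R2): 59% × 18% × 49% = 5.2038% of Highfield Holdings Ltd.
Direct interest in Highfield Holdings Ltd: 4%.
Aggregating (R1): 5.2038% + 4% = 9.2038%.
9.2038% falls short of the 50% threshold by 40.7962 percentage points.

40.7962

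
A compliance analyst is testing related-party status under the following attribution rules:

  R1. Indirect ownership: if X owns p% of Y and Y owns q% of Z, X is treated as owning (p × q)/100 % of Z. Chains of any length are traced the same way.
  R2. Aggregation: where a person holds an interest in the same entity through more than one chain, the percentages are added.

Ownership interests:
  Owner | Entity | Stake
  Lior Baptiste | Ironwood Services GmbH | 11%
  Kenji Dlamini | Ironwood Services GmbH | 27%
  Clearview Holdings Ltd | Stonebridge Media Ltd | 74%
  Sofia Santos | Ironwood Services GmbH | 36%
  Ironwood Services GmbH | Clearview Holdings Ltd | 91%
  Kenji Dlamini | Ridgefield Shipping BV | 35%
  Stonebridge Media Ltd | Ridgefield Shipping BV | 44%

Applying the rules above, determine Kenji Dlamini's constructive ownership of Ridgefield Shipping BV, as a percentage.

42.999992%

Chain via Ironwood Services GmbH → Clearview Holdings Ltd → Stonebridge Media Ltd (R1): 27% × 91% × 74% × 44% = 7.999992% of Ridgefield Shipping BV.
Direct interest in Ridgefield Shipping BV: 35%.
Aggregating (R2): 7.999992% + 35% = 42.999992%.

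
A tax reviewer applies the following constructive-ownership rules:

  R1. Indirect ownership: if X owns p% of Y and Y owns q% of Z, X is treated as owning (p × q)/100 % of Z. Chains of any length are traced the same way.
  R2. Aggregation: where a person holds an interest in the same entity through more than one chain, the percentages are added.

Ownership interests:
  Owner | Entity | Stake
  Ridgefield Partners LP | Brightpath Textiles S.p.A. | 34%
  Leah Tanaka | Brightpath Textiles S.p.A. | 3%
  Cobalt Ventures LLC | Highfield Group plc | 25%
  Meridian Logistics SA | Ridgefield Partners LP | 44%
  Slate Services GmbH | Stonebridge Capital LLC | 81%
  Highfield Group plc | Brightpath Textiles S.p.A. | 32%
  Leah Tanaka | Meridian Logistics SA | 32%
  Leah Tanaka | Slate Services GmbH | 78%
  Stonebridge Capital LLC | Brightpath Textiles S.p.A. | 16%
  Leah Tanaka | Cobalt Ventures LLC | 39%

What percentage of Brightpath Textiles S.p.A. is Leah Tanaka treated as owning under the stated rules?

Chain via Meridian Logistics SA → Ridgefield Partners LP (R1): 32% × 44% × 34% = 4.7872% of Brightpath Textiles S.p.A.
Chain via Slate Services GmbH → Stonebridge Capital LLC (R1): 78% × 81% × 16% = 10.1088% of Brightpath Textiles S.p.A.
Chain via Cobalt Ventures LLC → Highfield Group plc (R1): 39% × 25% × 32% = 3.12% of Brightpath Textiles S.p.A.
Direct interest in Brightpath Textiles S.p.A: 3%.
Aggregating (R2): 4.7872% + 10.1088% + 3.12% + 3% = 21.016%.

21.016%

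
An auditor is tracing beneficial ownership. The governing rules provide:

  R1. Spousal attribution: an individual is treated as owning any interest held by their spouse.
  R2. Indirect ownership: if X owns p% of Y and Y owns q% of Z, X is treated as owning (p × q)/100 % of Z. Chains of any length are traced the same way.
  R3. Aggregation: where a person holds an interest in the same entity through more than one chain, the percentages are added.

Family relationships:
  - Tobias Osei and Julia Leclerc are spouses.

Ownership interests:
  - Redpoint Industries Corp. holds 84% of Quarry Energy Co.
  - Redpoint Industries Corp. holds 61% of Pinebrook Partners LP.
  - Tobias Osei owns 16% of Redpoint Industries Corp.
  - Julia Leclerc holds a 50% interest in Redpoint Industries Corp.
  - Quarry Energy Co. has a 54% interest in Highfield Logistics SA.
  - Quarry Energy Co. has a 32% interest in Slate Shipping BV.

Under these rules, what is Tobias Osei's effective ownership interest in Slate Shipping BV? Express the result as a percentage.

17.7408%

By spousal attribution (R1), Tobias Osei is treated as also owning Julia Leclerc's interest in Redpoint Industries Corp, giving 16% + 50% = 66%.
Chain via Redpoint Industries Corp. → Quarry Energy Co. (R2): 66% × 84% × 32% = 17.7408% of Slate Shipping BV.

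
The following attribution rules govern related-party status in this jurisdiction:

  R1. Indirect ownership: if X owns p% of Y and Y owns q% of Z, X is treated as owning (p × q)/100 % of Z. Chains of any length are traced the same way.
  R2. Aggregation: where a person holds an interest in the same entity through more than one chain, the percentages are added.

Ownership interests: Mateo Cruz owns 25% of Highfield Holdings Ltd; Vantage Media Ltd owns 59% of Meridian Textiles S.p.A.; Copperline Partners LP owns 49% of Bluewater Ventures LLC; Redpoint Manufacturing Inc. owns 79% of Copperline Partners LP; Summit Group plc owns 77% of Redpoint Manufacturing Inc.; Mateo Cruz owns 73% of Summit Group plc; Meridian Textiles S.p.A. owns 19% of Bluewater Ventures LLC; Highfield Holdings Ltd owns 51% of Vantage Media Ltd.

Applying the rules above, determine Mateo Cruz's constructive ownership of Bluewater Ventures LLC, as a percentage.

23.188166%

Chain via Summit Group plc → Redpoint Manufacturing Inc. → Copperline Partners LP (R1): 73% × 77% × 79% × 49% = 21.758891% of Bluewater Ventures LLC.
Chain via Highfield Holdings Ltd → Vantage Media Ltd → Meridian Textiles S.p.A. (R1): 25% × 51% × 59% × 19% = 1.429275% of Bluewater Ventures LLC.
Aggregating (R2): 21.758891% + 1.429275% = 23.188166%.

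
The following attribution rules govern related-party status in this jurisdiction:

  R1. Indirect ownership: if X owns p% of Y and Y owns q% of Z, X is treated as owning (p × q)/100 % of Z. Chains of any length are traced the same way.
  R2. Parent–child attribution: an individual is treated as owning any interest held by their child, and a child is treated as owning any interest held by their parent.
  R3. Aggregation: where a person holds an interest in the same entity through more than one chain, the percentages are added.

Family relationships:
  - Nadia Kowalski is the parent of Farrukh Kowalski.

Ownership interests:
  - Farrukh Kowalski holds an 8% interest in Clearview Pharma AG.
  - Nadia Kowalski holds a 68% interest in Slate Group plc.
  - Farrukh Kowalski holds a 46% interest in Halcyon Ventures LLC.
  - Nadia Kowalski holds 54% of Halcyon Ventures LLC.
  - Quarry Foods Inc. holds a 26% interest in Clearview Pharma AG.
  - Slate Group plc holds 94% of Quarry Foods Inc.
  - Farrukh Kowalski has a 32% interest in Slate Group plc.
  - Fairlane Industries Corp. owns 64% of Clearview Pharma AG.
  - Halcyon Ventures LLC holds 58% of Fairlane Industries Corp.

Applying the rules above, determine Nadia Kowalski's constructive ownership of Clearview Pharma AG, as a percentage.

69.56%

By parent–child attribution (R2), Nadia Kowalski is treated as also owning Farrukh Kowalski's interest in Halcyon Ventures LLC, giving 54% + 46% = 100%.
By parent–child attribution (R2), Nadia Kowalski is treated as also owning Farrukh Kowalski's interest in Slate Group plc, giving 68% + 32% = 100%.
By parent–child attribution (R2), Nadia Kowalski is treated as owning Farrukh Kowalski's 8% interest in Clearview Pharma AG.
Chain via Halcyon Ventures LLC → Fairlane Industries Corp. (R1): 100% × 58% × 64% = 37.12% of Clearview Pharma AG.
Chain via Slate Group plc → Quarry Foods Inc. (R1): 100% × 94% × 26% = 24.44% of Clearview Pharma AG.
Direct interest in Clearview Pharma AG: 8%.
Aggregating (R3): 37.12% + 24.44% + 8% = 69.56%.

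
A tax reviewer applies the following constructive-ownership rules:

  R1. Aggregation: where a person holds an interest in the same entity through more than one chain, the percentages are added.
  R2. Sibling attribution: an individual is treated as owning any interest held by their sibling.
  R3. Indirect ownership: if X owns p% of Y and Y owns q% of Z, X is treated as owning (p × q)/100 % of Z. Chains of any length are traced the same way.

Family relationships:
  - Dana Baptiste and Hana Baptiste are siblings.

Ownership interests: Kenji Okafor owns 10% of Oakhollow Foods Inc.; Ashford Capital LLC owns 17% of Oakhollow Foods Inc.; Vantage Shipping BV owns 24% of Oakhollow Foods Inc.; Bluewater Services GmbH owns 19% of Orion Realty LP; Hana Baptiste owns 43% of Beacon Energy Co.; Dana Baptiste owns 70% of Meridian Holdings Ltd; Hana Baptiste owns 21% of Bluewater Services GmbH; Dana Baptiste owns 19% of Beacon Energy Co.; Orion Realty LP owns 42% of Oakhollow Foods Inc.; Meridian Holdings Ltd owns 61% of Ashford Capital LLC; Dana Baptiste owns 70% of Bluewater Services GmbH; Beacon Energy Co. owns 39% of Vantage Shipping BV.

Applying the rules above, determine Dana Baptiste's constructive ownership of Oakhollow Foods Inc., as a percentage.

20.324%

By sibling attribution (R2), Dana Baptiste is treated as also owning Hana Baptiste's interest in Beacon Energy Co, giving 19% + 43% = 62%.
By sibling attribution (R2), Dana Baptiste is treated as also owning Hana Baptiste's interest in Bluewater Services GmbH, giving 70% + 21% = 91%.
Chain via Beacon Energy Co. → Vantage Shipping BV (R3): 62% × 39% × 24% = 5.8032% of Oakhollow Foods Inc.
Chain via Meridian Holdings Ltd → Ashford Capital LLC (R3): 70% × 61% × 17% = 7.259% of Oakhollow Foods Inc.
Chain via Bluewater Services GmbH → Orion Realty LP (R3): 91% × 19% × 42% = 7.2618% of Oakhollow Foods Inc.
Aggregating (R1): 5.8032% + 7.259% + 7.2618% = 20.324%.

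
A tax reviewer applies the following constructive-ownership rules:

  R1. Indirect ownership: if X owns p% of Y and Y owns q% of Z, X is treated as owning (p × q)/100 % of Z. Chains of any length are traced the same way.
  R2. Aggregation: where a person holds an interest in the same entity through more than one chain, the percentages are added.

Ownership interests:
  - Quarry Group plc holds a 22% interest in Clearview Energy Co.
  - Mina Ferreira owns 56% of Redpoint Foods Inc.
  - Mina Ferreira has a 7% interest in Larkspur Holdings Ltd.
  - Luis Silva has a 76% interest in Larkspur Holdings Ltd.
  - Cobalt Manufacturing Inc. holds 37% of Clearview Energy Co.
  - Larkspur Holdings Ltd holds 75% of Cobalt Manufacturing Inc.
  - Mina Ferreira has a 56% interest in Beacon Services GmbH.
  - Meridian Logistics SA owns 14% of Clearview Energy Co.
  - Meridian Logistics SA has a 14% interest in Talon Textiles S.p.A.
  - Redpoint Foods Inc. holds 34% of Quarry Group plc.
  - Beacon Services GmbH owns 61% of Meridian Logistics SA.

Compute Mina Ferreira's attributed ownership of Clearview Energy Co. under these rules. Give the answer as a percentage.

Chain via Larkspur Holdings Ltd → Cobalt Manufacturing Inc. (R1): 7% × 75% × 37% = 1.9425% of Clearview Energy Co.
Chain via Beacon Services GmbH → Meridian Logistics SA (R1): 56% × 61% × 14% = 4.7824% of Clearview Energy Co.
Chain via Redpoint Foods Inc. → Quarry Group plc (R1): 56% × 34% × 22% = 4.1888% of Clearview Energy Co.
Aggregating (R2): 1.9425% + 4.7824% + 4.1888% = 10.9137%.

10.9137%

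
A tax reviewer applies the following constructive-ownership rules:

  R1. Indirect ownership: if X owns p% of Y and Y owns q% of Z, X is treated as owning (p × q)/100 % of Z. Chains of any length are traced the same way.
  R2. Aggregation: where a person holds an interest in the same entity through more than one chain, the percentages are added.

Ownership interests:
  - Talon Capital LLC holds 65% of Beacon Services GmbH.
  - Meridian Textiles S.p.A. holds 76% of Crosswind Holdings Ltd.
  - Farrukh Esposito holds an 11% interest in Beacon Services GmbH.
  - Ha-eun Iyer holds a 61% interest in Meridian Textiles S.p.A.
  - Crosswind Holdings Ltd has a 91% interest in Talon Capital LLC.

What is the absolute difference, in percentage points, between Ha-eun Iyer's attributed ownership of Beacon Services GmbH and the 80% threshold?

52.57806

Chain via Meridian Textiles S.p.A. → Crosswind Holdings Ltd → Talon Capital LLC (R1): 61% × 76% × 91% × 65% = 27.42194% of Beacon Services GmbH.
27.42194% falls short of the 80% threshold by 52.57806 percentage points.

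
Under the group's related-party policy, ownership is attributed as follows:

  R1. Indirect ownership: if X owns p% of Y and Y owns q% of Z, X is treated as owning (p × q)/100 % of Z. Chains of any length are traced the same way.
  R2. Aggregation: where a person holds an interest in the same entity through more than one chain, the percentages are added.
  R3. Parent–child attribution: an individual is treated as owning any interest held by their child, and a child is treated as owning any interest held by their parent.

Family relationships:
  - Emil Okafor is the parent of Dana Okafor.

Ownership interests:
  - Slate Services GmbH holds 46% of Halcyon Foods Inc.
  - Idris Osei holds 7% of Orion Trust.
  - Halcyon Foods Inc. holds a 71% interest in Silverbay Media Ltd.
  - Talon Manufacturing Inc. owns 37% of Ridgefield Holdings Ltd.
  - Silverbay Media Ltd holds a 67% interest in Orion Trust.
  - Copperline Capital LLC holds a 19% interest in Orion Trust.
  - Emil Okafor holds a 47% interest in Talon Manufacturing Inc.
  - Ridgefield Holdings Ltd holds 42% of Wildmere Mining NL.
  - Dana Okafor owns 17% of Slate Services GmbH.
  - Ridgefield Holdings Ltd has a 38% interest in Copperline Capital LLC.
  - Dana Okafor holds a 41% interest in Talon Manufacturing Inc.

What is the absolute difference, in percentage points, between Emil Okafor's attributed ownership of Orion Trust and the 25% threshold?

18.929194

By parent–child attribution (R3), Emil Okafor is treated as also owning Dana Okafor's interest in Talon Manufacturing Inc, giving 47% + 41% = 88%.
By parent–child attribution (R3), Emil Okafor is treated as owning Dana Okafor's 17% interest in Slate Services GmbH.
Chain via Talon Manufacturing Inc. → Ridgefield Holdings Ltd → Copperline Capital LLC (R1): 88% × 37% × 38% × 19% = 2.350832% of Orion Trust.
Chain via Slate Services GmbH → Halcyon Foods Inc. → Silverbay Media Ltd (R1): 17% × 46% × 71% × 67% = 3.719974% of Orion Trust.
Aggregating (R2): 2.350832% + 3.719974% = 6.070806%.
6.070806% falls short of the 25% threshold by 18.929194 percentage points.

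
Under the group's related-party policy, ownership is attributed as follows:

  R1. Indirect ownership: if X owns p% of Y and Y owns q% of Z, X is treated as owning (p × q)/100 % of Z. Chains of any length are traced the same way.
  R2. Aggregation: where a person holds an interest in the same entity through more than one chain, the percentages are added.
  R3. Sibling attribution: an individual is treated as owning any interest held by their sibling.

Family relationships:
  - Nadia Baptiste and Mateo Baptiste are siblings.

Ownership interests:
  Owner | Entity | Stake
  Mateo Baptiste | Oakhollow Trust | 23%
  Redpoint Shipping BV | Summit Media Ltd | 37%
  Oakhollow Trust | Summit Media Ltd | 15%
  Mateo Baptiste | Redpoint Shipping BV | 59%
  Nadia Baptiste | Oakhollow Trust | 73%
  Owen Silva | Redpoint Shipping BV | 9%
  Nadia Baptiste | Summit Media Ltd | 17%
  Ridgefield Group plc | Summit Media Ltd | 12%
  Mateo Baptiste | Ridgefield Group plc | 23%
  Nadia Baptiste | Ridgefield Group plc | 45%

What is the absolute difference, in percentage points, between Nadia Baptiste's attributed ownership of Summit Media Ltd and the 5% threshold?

56.39

By sibling attribution (R3), Nadia Baptiste is treated as also owning Mateo Baptiste's interest in Ridgefield Group plc, giving 45% + 23% = 68%.
By sibling attribution (R3), Nadia Baptiste is treated as also owning Mateo Baptiste's interest in Oakhollow Trust, giving 73% + 23% = 96%.
By sibling attribution (R3), Nadia Baptiste is treated as owning Mateo Baptiste's 59% interest in Redpoint Shipping BV.
Chain via Ridgefield Group plc (R1): 68% × 12% = 8.16% of Summit Media Ltd.
Chain via Oakhollow Trust (R1): 96% × 15% = 14.4% of Summit Media Ltd.
Direct interest in Summit Media Ltd: 17%.
Chain via Redpoint Shipping BV (R1): 59% × 37% = 21.83% of Summit Media Ltd.
Aggregating (R2): 8.16% + 14.4% + 17% + 21.83% = 61.39%.
61.39% exceeds the 5% threshold by 56.39 percentage points.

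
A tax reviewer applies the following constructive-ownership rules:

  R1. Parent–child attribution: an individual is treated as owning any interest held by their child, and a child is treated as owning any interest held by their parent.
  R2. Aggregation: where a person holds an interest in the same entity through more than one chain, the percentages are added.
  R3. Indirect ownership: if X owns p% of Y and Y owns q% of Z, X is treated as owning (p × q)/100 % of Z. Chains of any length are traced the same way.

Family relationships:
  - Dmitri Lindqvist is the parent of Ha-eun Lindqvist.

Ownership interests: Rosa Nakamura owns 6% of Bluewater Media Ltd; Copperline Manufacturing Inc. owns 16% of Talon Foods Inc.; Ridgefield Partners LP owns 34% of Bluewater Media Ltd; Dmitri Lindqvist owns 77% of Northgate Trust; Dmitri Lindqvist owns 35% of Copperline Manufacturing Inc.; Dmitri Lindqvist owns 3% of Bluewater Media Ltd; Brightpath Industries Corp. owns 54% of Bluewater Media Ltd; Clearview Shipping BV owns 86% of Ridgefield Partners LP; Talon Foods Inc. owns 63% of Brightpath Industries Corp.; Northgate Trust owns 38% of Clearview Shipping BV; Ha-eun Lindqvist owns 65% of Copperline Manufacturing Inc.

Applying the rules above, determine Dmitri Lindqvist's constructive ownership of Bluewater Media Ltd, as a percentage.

16.998824%

By parent–child attribution (R1), Dmitri Lindqvist is treated as also owning Ha-eun Lindqvist's interest in Copperline Manufacturing Inc, giving 35% + 65% = 100%.
Chain via Northgate Trust → Clearview Shipping BV → Ridgefield Partners LP (R3): 77% × 38% × 86% × 34% = 8.555624% of Bluewater Media Ltd.
Chain via Copperline Manufacturing Inc. → Talon Foods Inc. → Brightpath Industries Corp. (R3): 100% × 16% × 63% × 54% = 5.4432% of Bluewater Media Ltd.
Direct interest in Bluewater Media Ltd: 3%.
Aggregating (R2): 8.555624% + 5.4432% + 3% = 16.998824%.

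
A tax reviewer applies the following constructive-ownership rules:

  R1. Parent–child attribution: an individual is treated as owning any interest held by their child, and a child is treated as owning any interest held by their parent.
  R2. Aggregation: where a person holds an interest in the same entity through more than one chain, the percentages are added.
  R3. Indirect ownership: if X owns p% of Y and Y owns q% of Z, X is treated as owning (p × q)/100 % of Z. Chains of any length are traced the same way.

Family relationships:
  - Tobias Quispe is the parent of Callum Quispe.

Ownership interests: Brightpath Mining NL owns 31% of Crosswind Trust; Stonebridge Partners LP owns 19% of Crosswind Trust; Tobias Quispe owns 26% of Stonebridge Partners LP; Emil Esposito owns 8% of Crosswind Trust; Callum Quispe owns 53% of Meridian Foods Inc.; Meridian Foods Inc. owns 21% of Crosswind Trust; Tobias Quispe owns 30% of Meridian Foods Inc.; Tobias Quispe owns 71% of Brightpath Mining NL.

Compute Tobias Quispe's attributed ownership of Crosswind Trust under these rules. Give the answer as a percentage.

By parent–child attribution (R1), Tobias Quispe is treated as also owning Callum Quispe's interest in Meridian Foods Inc, giving 30% + 53% = 83%.
Chain via Meridian Foods Inc. (R3): 83% × 21% = 17.43% of Crosswind Trust.
Chain via Stonebridge Partners LP (R3): 26% × 19% = 4.94% of Crosswind Trust.
Chain via Brightpath Mining NL (R3): 71% × 31% = 22.01% of Crosswind Trust.
Aggregating (R2): 17.43% + 4.94% + 22.01% = 44.38%.

44.38%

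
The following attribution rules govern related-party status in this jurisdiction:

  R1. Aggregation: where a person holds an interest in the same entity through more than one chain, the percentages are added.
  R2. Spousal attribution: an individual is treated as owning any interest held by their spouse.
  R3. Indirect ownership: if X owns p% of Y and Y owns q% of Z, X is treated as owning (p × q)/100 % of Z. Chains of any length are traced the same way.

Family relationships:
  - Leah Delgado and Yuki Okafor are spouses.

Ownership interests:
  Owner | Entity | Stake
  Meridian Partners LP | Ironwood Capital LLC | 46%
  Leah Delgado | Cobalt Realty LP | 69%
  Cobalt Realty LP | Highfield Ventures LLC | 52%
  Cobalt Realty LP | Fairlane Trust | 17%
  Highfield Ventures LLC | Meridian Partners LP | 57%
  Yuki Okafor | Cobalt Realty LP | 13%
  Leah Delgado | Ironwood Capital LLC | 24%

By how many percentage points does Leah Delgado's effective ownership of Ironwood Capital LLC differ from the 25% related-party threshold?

By spousal attribution (R2), Leah Delgado is treated as also owning Yuki Okafor's interest in Cobalt Realty LP, giving 69% + 13% = 82%.
Chain via Cobalt Realty LP → Highfield Ventures LLC → Meridian Partners LP (R3): 82% × 52% × 57% × 46% = 11.180208% of Ironwood Capital LLC.
Direct interest in Ironwood Capital LLC: 24%.
Aggregating (R1): 11.180208% + 24% = 35.180208%.
35.180208% exceeds the 25% threshold by 10.180208 percentage points.

10.180208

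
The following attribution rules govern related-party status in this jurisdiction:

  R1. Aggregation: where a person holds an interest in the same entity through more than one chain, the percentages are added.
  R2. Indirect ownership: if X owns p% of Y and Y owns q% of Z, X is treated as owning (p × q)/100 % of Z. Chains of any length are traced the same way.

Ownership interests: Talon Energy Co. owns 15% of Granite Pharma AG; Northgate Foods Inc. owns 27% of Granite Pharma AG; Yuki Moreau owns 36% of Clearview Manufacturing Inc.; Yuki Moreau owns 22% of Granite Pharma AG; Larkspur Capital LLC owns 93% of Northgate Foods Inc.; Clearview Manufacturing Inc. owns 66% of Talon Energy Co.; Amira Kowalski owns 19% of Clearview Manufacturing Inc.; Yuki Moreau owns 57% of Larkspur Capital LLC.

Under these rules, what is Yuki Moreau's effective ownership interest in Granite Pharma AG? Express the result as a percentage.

39.8767%

Chain via Clearview Manufacturing Inc. → Talon Energy Co. (R2): 36% × 66% × 15% = 3.564% of Granite Pharma AG.
Chain via Larkspur Capital LLC → Northgate Foods Inc. (R2): 57% × 93% × 27% = 14.3127% of Granite Pharma AG.
Direct interest in Granite Pharma AG: 22%.
Aggregating (R1): 3.564% + 14.3127% + 22% = 39.8767%.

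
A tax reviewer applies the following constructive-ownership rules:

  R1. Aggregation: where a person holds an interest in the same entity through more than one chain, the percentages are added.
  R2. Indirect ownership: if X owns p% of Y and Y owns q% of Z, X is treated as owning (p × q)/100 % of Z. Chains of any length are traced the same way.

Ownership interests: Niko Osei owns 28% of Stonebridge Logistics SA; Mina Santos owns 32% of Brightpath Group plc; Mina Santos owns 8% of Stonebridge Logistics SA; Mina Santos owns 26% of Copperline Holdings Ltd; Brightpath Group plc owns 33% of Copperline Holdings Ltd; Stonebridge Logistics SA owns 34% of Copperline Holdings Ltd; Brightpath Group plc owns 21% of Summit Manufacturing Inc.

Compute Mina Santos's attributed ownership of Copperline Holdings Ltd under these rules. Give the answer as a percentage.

Chain via Stonebridge Logistics SA (R2): 8% × 34% = 2.72% of Copperline Holdings Ltd.
Chain via Brightpath Group plc (R2): 32% × 33% = 10.56% of Copperline Holdings Ltd.
Direct interest in Copperline Holdings Ltd: 26%.
Aggregating (R1): 2.72% + 10.56% + 26% = 39.28%.

39.28%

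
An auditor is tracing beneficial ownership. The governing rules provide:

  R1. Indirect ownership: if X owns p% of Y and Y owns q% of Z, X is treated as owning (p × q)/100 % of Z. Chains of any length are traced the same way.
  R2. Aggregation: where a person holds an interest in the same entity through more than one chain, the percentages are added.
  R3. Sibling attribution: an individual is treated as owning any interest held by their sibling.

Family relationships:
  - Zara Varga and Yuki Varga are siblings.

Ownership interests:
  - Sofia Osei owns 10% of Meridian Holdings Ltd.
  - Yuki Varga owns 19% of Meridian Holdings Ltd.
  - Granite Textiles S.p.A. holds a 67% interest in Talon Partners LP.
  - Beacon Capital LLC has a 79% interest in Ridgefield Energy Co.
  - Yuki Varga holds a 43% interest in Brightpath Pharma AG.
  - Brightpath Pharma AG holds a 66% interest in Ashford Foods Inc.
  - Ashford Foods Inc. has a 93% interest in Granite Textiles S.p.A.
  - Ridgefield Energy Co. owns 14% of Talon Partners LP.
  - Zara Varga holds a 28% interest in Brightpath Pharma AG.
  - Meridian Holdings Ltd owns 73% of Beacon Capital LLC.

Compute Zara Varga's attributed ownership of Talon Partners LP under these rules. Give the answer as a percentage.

By sibling attribution (R3), Zara Varga is treated as also owning Yuki Varga's interest in Brightpath Pharma AG, giving 28% + 43% = 71%.
By sibling attribution (R3), Zara Varga is treated as owning Yuki Varga's 19% interest in Meridian Holdings Ltd.
Chain via Brightpath Pharma AG → Ashford Foods Inc. → Granite Textiles S.p.A. (R1): 71% × 66% × 93% × 67% = 29.198466% of Talon Partners LP.
Chain via Meridian Holdings Ltd → Beacon Capital LLC → Ridgefield Energy Co. (R1): 19% × 73% × 79% × 14% = 1.534022% of Talon Partners LP.
Aggregating (R2): 29.198466% + 1.534022% = 30.732488%.

30.732488%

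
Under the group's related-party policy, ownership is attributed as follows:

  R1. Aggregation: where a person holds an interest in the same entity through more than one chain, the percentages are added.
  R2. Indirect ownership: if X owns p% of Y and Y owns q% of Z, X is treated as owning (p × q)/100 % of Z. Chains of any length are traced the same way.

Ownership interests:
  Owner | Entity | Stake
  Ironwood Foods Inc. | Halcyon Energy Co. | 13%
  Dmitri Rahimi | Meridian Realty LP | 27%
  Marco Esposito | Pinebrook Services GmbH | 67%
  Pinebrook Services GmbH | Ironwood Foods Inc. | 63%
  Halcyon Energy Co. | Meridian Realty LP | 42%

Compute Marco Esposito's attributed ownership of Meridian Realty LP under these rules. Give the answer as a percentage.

Chain via Pinebrook Services GmbH → Ironwood Foods Inc. → Halcyon Energy Co. (R2): 67% × 63% × 13% × 42% = 2.304666% of Meridian Realty LP.

2.304666%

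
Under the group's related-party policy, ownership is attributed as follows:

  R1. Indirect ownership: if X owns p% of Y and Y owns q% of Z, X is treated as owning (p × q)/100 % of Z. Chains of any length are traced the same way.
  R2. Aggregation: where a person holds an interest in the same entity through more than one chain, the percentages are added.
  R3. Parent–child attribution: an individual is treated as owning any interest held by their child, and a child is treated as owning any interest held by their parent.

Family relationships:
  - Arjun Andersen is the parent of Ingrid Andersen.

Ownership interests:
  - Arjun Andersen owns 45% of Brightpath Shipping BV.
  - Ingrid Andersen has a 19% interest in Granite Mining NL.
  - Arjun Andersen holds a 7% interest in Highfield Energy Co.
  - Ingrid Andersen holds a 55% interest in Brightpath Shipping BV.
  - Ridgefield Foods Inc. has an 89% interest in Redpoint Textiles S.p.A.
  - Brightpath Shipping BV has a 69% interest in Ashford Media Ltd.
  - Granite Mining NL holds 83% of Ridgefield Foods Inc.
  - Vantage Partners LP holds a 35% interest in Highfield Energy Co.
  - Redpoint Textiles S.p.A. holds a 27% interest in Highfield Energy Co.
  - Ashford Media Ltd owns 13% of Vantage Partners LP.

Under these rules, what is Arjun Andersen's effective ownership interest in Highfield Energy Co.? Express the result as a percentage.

By parent–child attribution (R3), Arjun Andersen is treated as also owning Ingrid Andersen's interest in Brightpath Shipping BV, giving 45% + 55% = 100%.
By parent–child attribution (R3), Arjun Andersen is treated as owning Ingrid Andersen's 19% interest in Granite Mining NL.
Chain via Brightpath Shipping BV → Ashford Media Ltd → Vantage Partners LP (R1): 100% × 69% × 13% × 35% = 3.1395% of Highfield Energy Co.
Direct interest in Highfield Energy Co: 7%.
Chain via Granite Mining NL → Ridgefield Foods Inc. → Redpoint Textiles S.p.A. (R1): 19% × 83% × 89% × 27% = 3.789531% of Highfield Energy Co.
Aggregating (R2): 3.1395% + 7% + 3.789531% = 13.929031%.

13.929031%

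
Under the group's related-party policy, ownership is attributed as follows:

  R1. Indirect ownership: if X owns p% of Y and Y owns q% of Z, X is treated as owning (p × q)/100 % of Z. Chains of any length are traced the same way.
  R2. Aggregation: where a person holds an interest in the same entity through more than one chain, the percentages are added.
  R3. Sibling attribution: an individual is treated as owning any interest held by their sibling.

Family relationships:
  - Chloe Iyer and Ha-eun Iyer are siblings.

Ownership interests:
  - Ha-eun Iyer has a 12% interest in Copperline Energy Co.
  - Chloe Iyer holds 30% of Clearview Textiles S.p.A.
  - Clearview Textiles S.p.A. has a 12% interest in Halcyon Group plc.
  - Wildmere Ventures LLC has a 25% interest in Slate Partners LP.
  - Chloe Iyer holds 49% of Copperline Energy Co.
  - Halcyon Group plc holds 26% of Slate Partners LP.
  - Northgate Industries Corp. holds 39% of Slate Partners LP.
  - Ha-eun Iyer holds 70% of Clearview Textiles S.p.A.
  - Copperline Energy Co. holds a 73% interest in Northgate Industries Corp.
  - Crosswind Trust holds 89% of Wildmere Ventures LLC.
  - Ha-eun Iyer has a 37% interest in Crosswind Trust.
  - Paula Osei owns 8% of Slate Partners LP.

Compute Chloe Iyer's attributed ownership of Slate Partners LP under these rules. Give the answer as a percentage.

28.7192%

By sibling attribution (R3), Chloe Iyer is treated as also owning Ha-eun Iyer's interest in Clearview Textiles S.p.A, giving 30% + 70% = 100%.
By sibling attribution (R3), Chloe Iyer is treated as also owning Ha-eun Iyer's interest in Copperline Energy Co, giving 49% + 12% = 61%.
By sibling attribution (R3), Chloe Iyer is treated as owning Ha-eun Iyer's 37% interest in Crosswind Trust.
Chain via Clearview Textiles S.p.A. → Halcyon Group plc (R1): 100% × 12% × 26% = 3.12% of Slate Partners LP.
Chain via Copperline Energy Co. → Northgate Industries Corp. (R1): 61% × 73% × 39% = 17.3667% of Slate Partners LP.
Chain via Crosswind Trust → Wildmere Ventures LLC (R1): 37% × 89% × 25% = 8.2325% of Slate Partners LP.
Aggregating (R2): 3.12% + 17.3667% + 8.2325% = 28.7192%.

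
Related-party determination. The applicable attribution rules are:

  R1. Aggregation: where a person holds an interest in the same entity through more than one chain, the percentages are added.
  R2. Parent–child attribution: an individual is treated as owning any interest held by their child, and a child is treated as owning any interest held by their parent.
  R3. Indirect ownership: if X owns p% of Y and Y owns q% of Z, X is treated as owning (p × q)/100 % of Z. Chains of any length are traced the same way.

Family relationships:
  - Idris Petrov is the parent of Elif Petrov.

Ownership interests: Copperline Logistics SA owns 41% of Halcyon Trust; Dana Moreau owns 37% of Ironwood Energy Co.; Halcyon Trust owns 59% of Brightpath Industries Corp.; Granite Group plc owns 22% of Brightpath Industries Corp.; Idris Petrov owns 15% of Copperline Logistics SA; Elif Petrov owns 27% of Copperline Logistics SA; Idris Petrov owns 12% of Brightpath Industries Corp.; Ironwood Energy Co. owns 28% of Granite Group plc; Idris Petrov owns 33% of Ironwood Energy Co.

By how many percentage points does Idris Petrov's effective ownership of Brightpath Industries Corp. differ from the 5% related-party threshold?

By parent–child attribution (R2), Idris Petrov is treated as also owning Elif Petrov's interest in Copperline Logistics SA, giving 15% + 27% = 42%.
Chain via Copperline Logistics SA → Halcyon Trust (R3): 42% × 41% × 59% = 10.1598% of Brightpath Industries Corp.
Chain via Ironwood Energy Co. → Granite Group plc (R3): 33% × 28% × 22% = 2.0328% of Brightpath Industries Corp.
Direct interest in Brightpath Industries Corp: 12%.
Aggregating (R1): 10.1598% + 2.0328% + 12% = 24.1926%.
24.1926% exceeds the 5% threshold by 19.1926 percentage points.

19.1926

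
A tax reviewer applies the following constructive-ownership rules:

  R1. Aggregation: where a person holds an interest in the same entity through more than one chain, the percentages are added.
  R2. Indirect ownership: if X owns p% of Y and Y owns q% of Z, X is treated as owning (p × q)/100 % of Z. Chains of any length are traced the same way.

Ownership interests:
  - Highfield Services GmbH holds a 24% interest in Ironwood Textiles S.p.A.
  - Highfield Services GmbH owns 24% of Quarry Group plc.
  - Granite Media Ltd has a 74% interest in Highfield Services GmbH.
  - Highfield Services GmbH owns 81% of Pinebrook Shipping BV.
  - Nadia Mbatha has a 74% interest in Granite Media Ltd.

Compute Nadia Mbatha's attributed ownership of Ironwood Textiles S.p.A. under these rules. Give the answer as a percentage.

13.1424%

Chain via Granite Media Ltd → Highfield Services GmbH (R2): 74% × 74% × 24% = 13.1424% of Ironwood Textiles S.p.A.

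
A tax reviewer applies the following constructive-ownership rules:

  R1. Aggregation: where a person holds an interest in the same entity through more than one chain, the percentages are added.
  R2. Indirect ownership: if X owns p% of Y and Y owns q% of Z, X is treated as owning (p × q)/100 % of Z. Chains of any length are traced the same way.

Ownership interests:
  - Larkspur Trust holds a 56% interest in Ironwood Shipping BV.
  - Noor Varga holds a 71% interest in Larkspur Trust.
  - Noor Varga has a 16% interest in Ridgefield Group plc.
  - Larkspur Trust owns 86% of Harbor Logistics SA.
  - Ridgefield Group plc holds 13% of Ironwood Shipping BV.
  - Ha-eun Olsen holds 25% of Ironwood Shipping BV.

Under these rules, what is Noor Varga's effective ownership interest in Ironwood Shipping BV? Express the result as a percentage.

Chain via Ridgefield Group plc (R2): 16% × 13% = 2.08% of Ironwood Shipping BV.
Chain via Larkspur Trust (R2): 71% × 56% = 39.76% of Ironwood Shipping BV.
Aggregating (R1): 2.08% + 39.76% = 41.84%.

41.84%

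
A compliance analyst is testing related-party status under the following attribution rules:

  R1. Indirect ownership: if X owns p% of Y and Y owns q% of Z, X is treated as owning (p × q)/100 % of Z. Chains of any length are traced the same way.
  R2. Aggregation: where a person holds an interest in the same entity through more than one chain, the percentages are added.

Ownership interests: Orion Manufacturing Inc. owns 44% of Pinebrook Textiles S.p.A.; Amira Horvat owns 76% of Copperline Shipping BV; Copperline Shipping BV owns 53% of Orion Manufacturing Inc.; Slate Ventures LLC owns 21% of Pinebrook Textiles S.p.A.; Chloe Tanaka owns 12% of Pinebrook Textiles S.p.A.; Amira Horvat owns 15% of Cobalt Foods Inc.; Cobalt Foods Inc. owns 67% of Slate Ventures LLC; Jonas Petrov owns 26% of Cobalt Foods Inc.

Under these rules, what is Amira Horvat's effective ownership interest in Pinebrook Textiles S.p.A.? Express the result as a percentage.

19.8337%

Chain via Copperline Shipping BV → Orion Manufacturing Inc. (R1): 76% × 53% × 44% = 17.7232% of Pinebrook Textiles S.p.A.
Chain via Cobalt Foods Inc. → Slate Ventures LLC (R1): 15% × 67% × 21% = 2.1105% of Pinebrook Textiles S.p.A.
Aggregating (R2): 17.7232% + 2.1105% = 19.8337%.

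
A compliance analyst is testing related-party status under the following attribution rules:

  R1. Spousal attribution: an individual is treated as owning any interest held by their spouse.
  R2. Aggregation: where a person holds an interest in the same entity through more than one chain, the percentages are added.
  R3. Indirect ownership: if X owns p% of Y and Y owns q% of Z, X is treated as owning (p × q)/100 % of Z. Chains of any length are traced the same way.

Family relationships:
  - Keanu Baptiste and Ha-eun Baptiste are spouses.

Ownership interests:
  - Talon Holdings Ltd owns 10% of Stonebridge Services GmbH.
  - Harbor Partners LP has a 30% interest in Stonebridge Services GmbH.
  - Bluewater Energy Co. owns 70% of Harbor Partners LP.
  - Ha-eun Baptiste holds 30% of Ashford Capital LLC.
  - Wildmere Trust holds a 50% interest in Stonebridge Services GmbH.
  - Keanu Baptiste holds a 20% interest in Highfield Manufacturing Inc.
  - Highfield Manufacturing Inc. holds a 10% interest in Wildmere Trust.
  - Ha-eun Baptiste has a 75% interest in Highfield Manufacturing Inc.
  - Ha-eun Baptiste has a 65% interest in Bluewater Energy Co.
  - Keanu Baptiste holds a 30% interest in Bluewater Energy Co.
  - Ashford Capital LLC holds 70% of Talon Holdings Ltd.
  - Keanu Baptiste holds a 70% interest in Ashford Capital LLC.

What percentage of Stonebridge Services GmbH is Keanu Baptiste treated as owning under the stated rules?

By spousal attribution (R1), Keanu Baptiste is treated as also owning Ha-eun Baptiste's interest in Highfield Manufacturing Inc, giving 20% + 75% = 95%.
By spousal attribution (R1), Keanu Baptiste is treated as also owning Ha-eun Baptiste's interest in Bluewater Energy Co, giving 30% + 65% = 95%.
By spousal attribution (R1), Keanu Baptiste is treated as also owning Ha-eun Baptiste's interest in Ashford Capital LLC, giving 70% + 30% = 100%.
Chain via Highfield Manufacturing Inc. → Wildmere Trust (R3): 95% × 10% × 50% = 4.75% of Stonebridge Services GmbH.
Chain via Bluewater Energy Co. → Harbor Partners LP (R3): 95% × 70% × 30% = 19.95% of Stonebridge Services GmbH.
Chain via Ashford Capital LLC → Talon Holdings Ltd (R3): 100% × 70% × 10% = 7% of Stonebridge Services GmbH.
Aggregating (R2): 4.75% + 19.95% + 7% = 31.7%.

31.7%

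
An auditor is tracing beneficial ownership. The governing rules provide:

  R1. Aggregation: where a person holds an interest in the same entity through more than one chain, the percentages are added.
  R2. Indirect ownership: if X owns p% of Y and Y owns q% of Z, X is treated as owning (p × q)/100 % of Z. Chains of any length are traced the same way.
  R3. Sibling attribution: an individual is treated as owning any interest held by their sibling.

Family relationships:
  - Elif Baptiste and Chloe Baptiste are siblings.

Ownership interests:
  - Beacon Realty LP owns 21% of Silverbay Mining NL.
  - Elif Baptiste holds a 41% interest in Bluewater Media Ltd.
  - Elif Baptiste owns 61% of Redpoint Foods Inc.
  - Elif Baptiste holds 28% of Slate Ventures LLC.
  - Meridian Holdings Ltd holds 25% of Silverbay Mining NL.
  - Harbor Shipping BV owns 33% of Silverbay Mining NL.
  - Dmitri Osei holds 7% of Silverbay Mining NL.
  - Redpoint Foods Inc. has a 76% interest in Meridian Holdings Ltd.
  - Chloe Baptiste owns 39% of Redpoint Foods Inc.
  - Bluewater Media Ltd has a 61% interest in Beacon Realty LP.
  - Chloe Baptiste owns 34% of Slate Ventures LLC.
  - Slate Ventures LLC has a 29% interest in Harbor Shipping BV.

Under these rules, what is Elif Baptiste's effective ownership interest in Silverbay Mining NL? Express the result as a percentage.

By sibling attribution (R3), Elif Baptiste is treated as also owning Chloe Baptiste's interest in Slate Ventures LLC, giving 28% + 34% = 62%.
By sibling attribution (R3), Elif Baptiste is treated as also owning Chloe Baptiste's interest in Redpoint Foods Inc, giving 61% + 39% = 100%.
Chain via Bluewater Media Ltd → Beacon Realty LP (R2): 41% × 61% × 21% = 5.2521% of Silverbay Mining NL.
Chain via Slate Ventures LLC → Harbor Shipping BV (R2): 62% × 29% × 33% = 5.9334% of Silverbay Mining NL.
Chain via Redpoint Foods Inc. → Meridian Holdings Ltd (R2): 100% × 76% × 25% = 19% of Silverbay Mining NL.
Aggregating (R1): 5.2521% + 5.9334% + 19% = 30.1855%.

30.1855%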